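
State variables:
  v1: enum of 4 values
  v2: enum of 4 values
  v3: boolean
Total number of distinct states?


State space = product of domain sizes of all variables.
Domain sizes:
  v1 (enum of 4 values): 4
  v2 (enum of 4 values): 4
  v3 (boolean): 2
Product = 4 * 4 * 2 = 32

32


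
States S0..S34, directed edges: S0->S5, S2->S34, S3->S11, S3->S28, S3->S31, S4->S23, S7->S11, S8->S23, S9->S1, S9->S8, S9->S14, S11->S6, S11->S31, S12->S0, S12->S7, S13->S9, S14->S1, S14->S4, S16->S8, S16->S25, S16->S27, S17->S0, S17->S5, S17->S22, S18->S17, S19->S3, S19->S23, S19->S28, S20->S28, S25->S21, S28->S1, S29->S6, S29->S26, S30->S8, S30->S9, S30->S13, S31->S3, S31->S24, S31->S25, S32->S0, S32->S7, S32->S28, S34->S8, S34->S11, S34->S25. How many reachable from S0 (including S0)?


BFS from S0:
  layer 0: {S0}
  layer 1: {S5}
Reachable set: {S0, S5}
Count = 2

2


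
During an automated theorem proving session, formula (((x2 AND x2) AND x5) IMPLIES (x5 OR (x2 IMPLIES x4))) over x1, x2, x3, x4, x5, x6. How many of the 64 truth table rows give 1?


Formula: (((x2 AND x2) AND x5) IMPLIES (x5 OR (x2 IMPLIES x4))) over 6 vars (64 rows)
Evaluate each row (x1, x2, x3, x4, x5, x6 as bits, MSB first):
  row 0 [000000]: (((0 AND 0) AND 0) IMPLIES (0 OR (0 IMPLIES 0))) -> 1
  row 1 [000001]: (((0 AND 0) AND 0) IMPLIES (0 OR (0 IMPLIES 0))) -> 1
  row 2 [000010]: (((0 AND 0) AND 1) IMPLIES (1 OR (0 IMPLIES 0))) -> 1
  row 3 [000011]: (((0 AND 0) AND 1) IMPLIES (1 OR (0 IMPLIES 0))) -> 1
  row 4 [000100]: (((0 AND 0) AND 0) IMPLIES (0 OR (0 IMPLIES 1))) -> 1
  (every remaining row is evaluated the same way; all 64 results are listed next)
Full result column, 8 rows per line (x1,x2,x3 fixed per line; x4,x5,x6 runs 000..111 left to right):
  rows 0-7 [x1,x2,x3=000]: 11111111  (ones: 8)
  rows 8-15 [x1,x2,x3=001]: 11111111  (ones: 8)
  rows 16-23 [x1,x2,x3=010]: 11111111  (ones: 8)
  rows 24-31 [x1,x2,x3=011]: 11111111  (ones: 8)
  rows 32-39 [x1,x2,x3=100]: 11111111  (ones: 8)
  rows 40-47 [x1,x2,x3=101]: 11111111  (ones: 8)
  rows 48-55 [x1,x2,x3=110]: 11111111  (ones: 8)
  rows 56-63 [x1,x2,x3=111]: 11111111  (ones: 8)
Count of 1-rows = 8+8+8+8+8+8+8+8 = 64

64


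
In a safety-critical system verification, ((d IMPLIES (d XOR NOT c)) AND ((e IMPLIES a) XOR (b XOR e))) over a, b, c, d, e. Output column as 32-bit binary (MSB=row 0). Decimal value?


Formula: ((d IMPLIES (d XOR NOT c)) AND ((e IMPLIES a) XOR (b XOR e))) over a, b, c, d, e (32 rows)
Evaluate each row (bits = a,b,c,d,e, MSB first):
  row 0 [00000]: ((0 IMPLIES (0 XOR NOT 0)) AND ((0 IMPLIES 0) XOR (0 XOR 0))) -> 1
  row 1 [00001]: ((0 IMPLIES (0 XOR NOT 0)) AND ((1 IMPLIES 0) XOR (0 XOR 1))) -> 1
  row 2 [00010]: ((1 IMPLIES (1 XOR NOT 0)) AND ((0 IMPLIES 0) XOR (0 XOR 0))) -> 0
  row 3 [00011]: ((1 IMPLIES (1 XOR NOT 0)) AND ((1 IMPLIES 0) XOR (0 XOR 1))) -> 0
  row 4 [00100]: ((0 IMPLIES (0 XOR NOT 1)) AND ((0 IMPLIES 0) XOR (0 XOR 0))) -> 1
  row 5 [00101]: ((0 IMPLIES (0 XOR NOT 1)) AND ((1 IMPLIES 0) XOR (0 XOR 1))) -> 1
  row 6 [00110]: ((1 IMPLIES (1 XOR NOT 1)) AND ((0 IMPLIES 0) XOR (0 XOR 0))) -> 1
  row 7 [00111]: ((1 IMPLIES (1 XOR NOT 1)) AND ((1 IMPLIES 0) XOR (0 XOR 1))) -> 1
  row 8 [01000]: ((0 IMPLIES (0 XOR NOT 0)) AND ((0 IMPLIES 0) XOR (1 XOR 0))) -> 0
  row 9 [01001]: ((0 IMPLIES (0 XOR NOT 0)) AND ((1 IMPLIES 0) XOR (1 XOR 1))) -> 0
  row 10 [01010]: ((1 IMPLIES (1 XOR NOT 0)) AND ((0 IMPLIES 0) XOR (1 XOR 0))) -> 0
  row 11 [01011]: ((1 IMPLIES (1 XOR NOT 0)) AND ((1 IMPLIES 0) XOR (1 XOR 1))) -> 0
  row 12 [01100]: ((0 IMPLIES (0 XOR NOT 1)) AND ((0 IMPLIES 0) XOR (1 XOR 0))) -> 0
  row 13 [01101]: ((0 IMPLIES (0 XOR NOT 1)) AND ((1 IMPLIES 0) XOR (1 XOR 1))) -> 0
  row 14 [01110]: ((1 IMPLIES (1 XOR NOT 1)) AND ((0 IMPLIES 0) XOR (1 XOR 0))) -> 0
  row 15 [01111]: ((1 IMPLIES (1 XOR NOT 1)) AND ((1 IMPLIES 0) XOR (1 XOR 1))) -> 0
  row 16 [10000]: ((0 IMPLIES (0 XOR NOT 0)) AND ((0 IMPLIES 1) XOR (0 XOR 0))) -> 1
  row 17 [10001]: ((0 IMPLIES (0 XOR NOT 0)) AND ((1 IMPLIES 1) XOR (0 XOR 1))) -> 0
  row 18 [10010]: ((1 IMPLIES (1 XOR NOT 0)) AND ((0 IMPLIES 1) XOR (0 XOR 0))) -> 0
  row 19 [10011]: ((1 IMPLIES (1 XOR NOT 0)) AND ((1 IMPLIES 1) XOR (0 XOR 1))) -> 0
  row 20 [10100]: ((0 IMPLIES (0 XOR NOT 1)) AND ((0 IMPLIES 1) XOR (0 XOR 0))) -> 1
  row 21 [10101]: ((0 IMPLIES (0 XOR NOT 1)) AND ((1 IMPLIES 1) XOR (0 XOR 1))) -> 0
  row 22 [10110]: ((1 IMPLIES (1 XOR NOT 1)) AND ((0 IMPLIES 1) XOR (0 XOR 0))) -> 1
  row 23 [10111]: ((1 IMPLIES (1 XOR NOT 1)) AND ((1 IMPLIES 1) XOR (0 XOR 1))) -> 0
  row 24 [11000]: ((0 IMPLIES (0 XOR NOT 0)) AND ((0 IMPLIES 1) XOR (1 XOR 0))) -> 0
  row 25 [11001]: ((0 IMPLIES (0 XOR NOT 0)) AND ((1 IMPLIES 1) XOR (1 XOR 1))) -> 1
  row 26 [11010]: ((1 IMPLIES (1 XOR NOT 0)) AND ((0 IMPLIES 1) XOR (1 XOR 0))) -> 0
  row 27 [11011]: ((1 IMPLIES (1 XOR NOT 0)) AND ((1 IMPLIES 1) XOR (1 XOR 1))) -> 0
  row 28 [11100]: ((0 IMPLIES (0 XOR NOT 1)) AND ((0 IMPLIES 1) XOR (1 XOR 0))) -> 0
  row 29 [11101]: ((0 IMPLIES (0 XOR NOT 1)) AND ((1 IMPLIES 1) XOR (1 XOR 1))) -> 1
  row 30 [11110]: ((1 IMPLIES (1 XOR NOT 1)) AND ((0 IMPLIES 1) XOR (1 XOR 0))) -> 0
  row 31 [11111]: ((1 IMPLIES (1 XOR NOT 1)) AND ((1 IMPLIES 1) XOR (1 XOR 1))) -> 1
Full result column, 4 rows per line (a,b,c fixed per line; d,e runs 00..11 left to right):
  rows 0-3 [a,b,c=000]: 1100  = hex C
  rows 4-7 [a,b,c=001]: 1111  = hex F
  rows 8-11 [a,b,c=010]: 0000  = hex 0
  rows 12-15 [a,b,c=011]: 0000  = hex 0
  rows 16-19 [a,b,c=100]: 1000  = hex 8
  rows 20-23 [a,b,c=101]: 1010  = hex A
  rows 24-27 [a,b,c=110]: 0100  = hex 4
  rows 28-31 [a,b,c=111]: 0101  = hex 5
Output column (row 0 .. row 31) = 11001111000000001000101001000101
Output column grouped in 4s = 1100 1111 0000 0000 1000 1010 0100 0101 = 0xCF008A45
Convert to decimal digit by digit (value = value*16 + digit):
  C -> 12
  12*16 + 15 (F) = 207
  207*16 + 0 = 3312
  3312*16 + 0 = 52992
  52992*16 + 8 = 847880
  847880*16 + 10 (A) = 13566090
  13566090*16 + 4 = 217057444
  217057444*16 + 5 = 3472919109
Decimal = 3472919109

3472919109


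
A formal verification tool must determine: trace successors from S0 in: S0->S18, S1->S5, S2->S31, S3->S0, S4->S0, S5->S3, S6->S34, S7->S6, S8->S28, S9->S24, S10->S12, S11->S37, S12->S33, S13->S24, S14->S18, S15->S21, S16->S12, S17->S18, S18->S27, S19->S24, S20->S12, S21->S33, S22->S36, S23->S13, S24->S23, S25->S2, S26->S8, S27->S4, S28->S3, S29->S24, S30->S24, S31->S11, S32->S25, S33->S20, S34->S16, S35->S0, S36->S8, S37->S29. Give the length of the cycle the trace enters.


Trace from S0 until a state repeats:
  S0 -> S18 -> S27 -> S4 -> S0
S0 first seen at step 0, revisited at step 4.
Cycle length = 4 - 0 = 4

4


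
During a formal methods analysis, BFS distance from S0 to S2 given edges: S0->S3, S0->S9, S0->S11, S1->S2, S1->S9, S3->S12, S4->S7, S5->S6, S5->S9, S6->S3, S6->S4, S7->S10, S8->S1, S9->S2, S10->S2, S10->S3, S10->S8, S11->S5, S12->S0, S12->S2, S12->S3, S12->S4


BFS layer-by-layer from S0:
  dist 0: {S0}
  dist 1: {S3, S9, S11}
  dist 2: {S2, S5, S12}
  -> S2 reached at distance 2
Shortest path length = 2

2


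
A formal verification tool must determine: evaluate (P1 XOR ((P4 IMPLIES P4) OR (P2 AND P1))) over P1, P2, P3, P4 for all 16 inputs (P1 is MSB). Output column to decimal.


Formula: (P1 XOR ((P4 IMPLIES P4) OR (P2 AND P1))) over P1, P2, P3, P4 (16 rows)
Evaluate each row (bits = P1,P2,P3,P4, MSB first):
  row 0 [0000]: (0 XOR ((0 IMPLIES 0) OR (0 AND 0))) -> 1
  row 1 [0001]: (0 XOR ((1 IMPLIES 1) OR (0 AND 0))) -> 1
  row 2 [0010]: (0 XOR ((0 IMPLIES 0) OR (0 AND 0))) -> 1
  row 3 [0011]: (0 XOR ((1 IMPLIES 1) OR (0 AND 0))) -> 1
  row 4 [0100]: (0 XOR ((0 IMPLIES 0) OR (1 AND 0))) -> 1
  row 5 [0101]: (0 XOR ((1 IMPLIES 1) OR (1 AND 0))) -> 1
  row 6 [0110]: (0 XOR ((0 IMPLIES 0) OR (1 AND 0))) -> 1
  row 7 [0111]: (0 XOR ((1 IMPLIES 1) OR (1 AND 0))) -> 1
  row 8 [1000]: (1 XOR ((0 IMPLIES 0) OR (0 AND 1))) -> 0
  row 9 [1001]: (1 XOR ((1 IMPLIES 1) OR (0 AND 1))) -> 0
  row 10 [1010]: (1 XOR ((0 IMPLIES 0) OR (0 AND 1))) -> 0
  row 11 [1011]: (1 XOR ((1 IMPLIES 1) OR (0 AND 1))) -> 0
  row 12 [1100]: (1 XOR ((0 IMPLIES 0) OR (1 AND 1))) -> 0
  row 13 [1101]: (1 XOR ((1 IMPLIES 1) OR (1 AND 1))) -> 0
  row 14 [1110]: (1 XOR ((0 IMPLIES 0) OR (1 AND 1))) -> 0
  row 15 [1111]: (1 XOR ((1 IMPLIES 1) OR (1 AND 1))) -> 0
Full result column, 4 rows per line (P1,P2 fixed per line; P3,P4 runs 00..11 left to right):
  rows 0-3 [P1,P2=00]: 1111  = hex F
  rows 4-7 [P1,P2=01]: 1111  = hex F
  rows 8-11 [P1,P2=10]: 0000  = hex 0
  rows 12-15 [P1,P2=11]: 0000  = hex 0
Output column (row 0 .. row 15) = 1111111100000000
Output column grouped in 4s = 1111 1111 0000 0000 = 0xFF00
Convert to decimal digit by digit (value = value*16 + digit):
  F -> 15
  15*16 + 15 (F) = 255
  255*16 + 0 = 4080
  4080*16 + 0 = 65280
Decimal = 65280

65280


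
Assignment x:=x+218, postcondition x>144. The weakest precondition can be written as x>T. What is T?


Formula: wp(x:=E, P) = P[E/x] (substitute E for x in postcondition)
Step 1: Postcondition: x>144
Step 2: Substitute x+218 for x: x+218>144
Step 3: Solve for x: x > 144-218 = -74

-74


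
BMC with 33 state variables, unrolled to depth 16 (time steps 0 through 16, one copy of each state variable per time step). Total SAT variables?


BMC unrolls to depth k, creating one copy of each state var for steps 0..k.
Step count = 16 + 1 = 17 (steps 0 through 16)
Vars per step = 33
Total = 33 * 17 = 561

561


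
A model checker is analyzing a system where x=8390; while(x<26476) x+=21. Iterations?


Step 1: x goes from 8390 toward 26476 by 21; the body runs while x<26476, so iterations = ceil((bound-start)/step)
Step 2: Distance=18086
Step 3: ceil(18086/21)=862

862


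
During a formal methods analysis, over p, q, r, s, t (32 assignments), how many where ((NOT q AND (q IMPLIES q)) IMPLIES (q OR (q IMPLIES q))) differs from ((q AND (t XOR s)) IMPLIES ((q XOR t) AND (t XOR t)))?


F1 = ((NOT q AND (q IMPLIES q)) IMPLIES (q OR (q IMPLIES q)))
F2 = ((q AND (t XOR s)) IMPLIES ((q XOR t) AND (t XOR t)))
Evaluate both on each of 32 rows (bits = p,q,r,s,t):
  row 0 [00000]: F1=1 F2=1 -> 0
  row 1 [00001]: F1=1 F2=1 -> 0
  row 2 [00010]: F1=1 F2=1 -> 0
  row 3 [00011]: F1=1 F2=1 -> 0
  row 4 [00100]: F1=1 F2=1 -> 0
  row 5 [00101]: F1=1 F2=1 -> 0
  row 6 [00110]: F1=1 F2=1 -> 0
  row 7 [00111]: F1=1 F2=1 -> 0
  row 8 [01000]: F1=1 F2=1 -> 0
  row 9 [01001]: F1=1 F2=0 (differ) -> 1
  row 10 [01010]: F1=1 F2=0 (differ) -> 1
  row 11 [01011]: F1=1 F2=1 -> 0
  row 12 [01100]: F1=1 F2=1 -> 0
  row 13 [01101]: F1=1 F2=0 (differ) -> 1
  row 14 [01110]: F1=1 F2=0 (differ) -> 1
  row 15 [01111]: F1=1 F2=1 -> 0
  row 16 [10000]: F1=1 F2=1 -> 0
  row 17 [10001]: F1=1 F2=1 -> 0
  row 18 [10010]: F1=1 F2=1 -> 0
  row 19 [10011]: F1=1 F2=1 -> 0
  row 20 [10100]: F1=1 F2=1 -> 0
  row 21 [10101]: F1=1 F2=1 -> 0
  row 22 [10110]: F1=1 F2=1 -> 0
  row 23 [10111]: F1=1 F2=1 -> 0
  row 24 [11000]: F1=1 F2=1 -> 0
  row 25 [11001]: F1=1 F2=0 (differ) -> 1
  row 26 [11010]: F1=1 F2=0 (differ) -> 1
  row 27 [11011]: F1=1 F2=1 -> 0
  row 28 [11100]: F1=1 F2=1 -> 0
  row 29 [11101]: F1=1 F2=0 (differ) -> 1
  row 30 [11110]: F1=1 F2=0 (differ) -> 1
  row 31 [11111]: F1=1 F2=1 -> 0
Full result column, 8 rows per line (p,q fixed per line; r,s,t runs 000..111 left to right):
  rows 0-7 [p,q=00]: 00000000  (ones: 0)
  rows 8-15 [p,q=01]: 01100110  (ones: 4)
  rows 16-23 [p,q=10]: 00000000  (ones: 0)
  rows 24-31 [p,q=11]: 01100110  (ones: 4)
Disagreements = 0+4+0+4 = 8

8


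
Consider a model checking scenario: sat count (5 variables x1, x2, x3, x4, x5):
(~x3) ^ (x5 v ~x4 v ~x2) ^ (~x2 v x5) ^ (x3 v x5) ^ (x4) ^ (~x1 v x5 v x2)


CNF with 6 clauses over 5 vars (32 assignments).
An assignment satisfies CNF iff every clause has >=1 true literal.
Check each row (bits = x1,x2,x3,x4,x5; clause T/F shown):
  row 0 [00000]: clauses=TTTFFT -> 0
  row 1 [00001]: clauses=TTTTFT -> 0
  row 2 [00010]: clauses=TTTFTT -> 0
  row 3 [00011]: clauses=TTTTTT -> 1
  row 4 [00100]: clauses=FTTTFT -> 0
  row 5 [00101]: clauses=FTTTFT -> 0
  row 6 [00110]: clauses=FTTTTT -> 0
  row 7 [00111]: clauses=FTTTTT -> 0
  row 8 [01000]: clauses=TTFFFT -> 0
  row 9 [01001]: clauses=TTTTFT -> 0
  row 10 [01010]: clauses=TFFFTT -> 0
  row 11 [01011]: clauses=TTTTTT -> 1
  row 12 [01100]: clauses=FTFTFT -> 0
  row 13 [01101]: clauses=FTTTFT -> 0
  row 14 [01110]: clauses=FFFTTT -> 0
  row 15 [01111]: clauses=FTTTTT -> 0
  row 16 [10000]: clauses=TTTFFF -> 0
  row 17 [10001]: clauses=TTTTFT -> 0
  row 18 [10010]: clauses=TTTFTF -> 0
  row 19 [10011]: clauses=TTTTTT -> 1
  row 20 [10100]: clauses=FTTTFF -> 0
  row 21 [10101]: clauses=FTTTFT -> 0
  row 22 [10110]: clauses=FTTTTF -> 0
  row 23 [10111]: clauses=FTTTTT -> 0
  row 24 [11000]: clauses=TTFFFT -> 0
  row 25 [11001]: clauses=TTTTFT -> 0
  row 26 [11010]: clauses=TFFFTT -> 0
  row 27 [11011]: clauses=TTTTTT -> 1
  row 28 [11100]: clauses=FTFTFT -> 0
  row 29 [11101]: clauses=FTTTFT -> 0
  row 30 [11110]: clauses=FFFTTT -> 0
  row 31 [11111]: clauses=FTTTTT -> 0
Full result column, 8 rows per line (x1,x2 fixed per line; x3,x4,x5 runs 000..111 left to right):
  rows 0-7 [x1,x2=00]: 00010000  (ones: 1)
  rows 8-15 [x1,x2=01]: 00010000  (ones: 1)
  rows 16-23 [x1,x2=10]: 00010000  (ones: 1)
  rows 24-31 [x1,x2=11]: 00010000  (ones: 1)
Satisfying assignments = 1+1+1+1 = 4

4


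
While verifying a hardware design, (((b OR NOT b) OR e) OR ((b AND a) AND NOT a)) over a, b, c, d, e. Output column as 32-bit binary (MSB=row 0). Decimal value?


Formula: (((b OR NOT b) OR e) OR ((b AND a) AND NOT a)) over a, b, c, d, e (32 rows)
Evaluate each row (bits = a,b,c,d,e, MSB first):
  row 0 [00000]: (((0 OR NOT 0) OR 0) OR ((0 AND 0) AND NOT 0)) -> 1
  row 1 [00001]: (((0 OR NOT 0) OR 1) OR ((0 AND 0) AND NOT 0)) -> 1
  row 2 [00010]: (((0 OR NOT 0) OR 0) OR ((0 AND 0) AND NOT 0)) -> 1
  row 3 [00011]: (((0 OR NOT 0) OR 1) OR ((0 AND 0) AND NOT 0)) -> 1
  row 4 [00100]: (((0 OR NOT 0) OR 0) OR ((0 AND 0) AND NOT 0)) -> 1
  row 5 [00101]: (((0 OR NOT 0) OR 1) OR ((0 AND 0) AND NOT 0)) -> 1
  row 6 [00110]: (((0 OR NOT 0) OR 0) OR ((0 AND 0) AND NOT 0)) -> 1
  row 7 [00111]: (((0 OR NOT 0) OR 1) OR ((0 AND 0) AND NOT 0)) -> 1
  row 8 [01000]: (((1 OR NOT 1) OR 0) OR ((1 AND 0) AND NOT 0)) -> 1
  row 9 [01001]: (((1 OR NOT 1) OR 1) OR ((1 AND 0) AND NOT 0)) -> 1
  row 10 [01010]: (((1 OR NOT 1) OR 0) OR ((1 AND 0) AND NOT 0)) -> 1
  row 11 [01011]: (((1 OR NOT 1) OR 1) OR ((1 AND 0) AND NOT 0)) -> 1
  row 12 [01100]: (((1 OR NOT 1) OR 0) OR ((1 AND 0) AND NOT 0)) -> 1
  row 13 [01101]: (((1 OR NOT 1) OR 1) OR ((1 AND 0) AND NOT 0)) -> 1
  row 14 [01110]: (((1 OR NOT 1) OR 0) OR ((1 AND 0) AND NOT 0)) -> 1
  row 15 [01111]: (((1 OR NOT 1) OR 1) OR ((1 AND 0) AND NOT 0)) -> 1
  row 16 [10000]: (((0 OR NOT 0) OR 0) OR ((0 AND 1) AND NOT 1)) -> 1
  row 17 [10001]: (((0 OR NOT 0) OR 1) OR ((0 AND 1) AND NOT 1)) -> 1
  row 18 [10010]: (((0 OR NOT 0) OR 0) OR ((0 AND 1) AND NOT 1)) -> 1
  row 19 [10011]: (((0 OR NOT 0) OR 1) OR ((0 AND 1) AND NOT 1)) -> 1
  row 20 [10100]: (((0 OR NOT 0) OR 0) OR ((0 AND 1) AND NOT 1)) -> 1
  row 21 [10101]: (((0 OR NOT 0) OR 1) OR ((0 AND 1) AND NOT 1)) -> 1
  row 22 [10110]: (((0 OR NOT 0) OR 0) OR ((0 AND 1) AND NOT 1)) -> 1
  row 23 [10111]: (((0 OR NOT 0) OR 1) OR ((0 AND 1) AND NOT 1)) -> 1
  row 24 [11000]: (((1 OR NOT 1) OR 0) OR ((1 AND 1) AND NOT 1)) -> 1
  row 25 [11001]: (((1 OR NOT 1) OR 1) OR ((1 AND 1) AND NOT 1)) -> 1
  row 26 [11010]: (((1 OR NOT 1) OR 0) OR ((1 AND 1) AND NOT 1)) -> 1
  row 27 [11011]: (((1 OR NOT 1) OR 1) OR ((1 AND 1) AND NOT 1)) -> 1
  row 28 [11100]: (((1 OR NOT 1) OR 0) OR ((1 AND 1) AND NOT 1)) -> 1
  row 29 [11101]: (((1 OR NOT 1) OR 1) OR ((1 AND 1) AND NOT 1)) -> 1
  row 30 [11110]: (((1 OR NOT 1) OR 0) OR ((1 AND 1) AND NOT 1)) -> 1
  row 31 [11111]: (((1 OR NOT 1) OR 1) OR ((1 AND 1) AND NOT 1)) -> 1
Full result column, 4 rows per line (a,b,c fixed per line; d,e runs 00..11 left to right):
  rows 0-3 [a,b,c=000]: 1111  = hex F
  rows 4-7 [a,b,c=001]: 1111  = hex F
  rows 8-11 [a,b,c=010]: 1111  = hex F
  rows 12-15 [a,b,c=011]: 1111  = hex F
  rows 16-19 [a,b,c=100]: 1111  = hex F
  rows 20-23 [a,b,c=101]: 1111  = hex F
  rows 24-27 [a,b,c=110]: 1111  = hex F
  rows 28-31 [a,b,c=111]: 1111  = hex F
Output column (row 0 .. row 31) = 11111111111111111111111111111111
Output column grouped in 4s = 1111 1111 1111 1111 1111 1111 1111 1111 = 0xFFFFFFFF
Convert to decimal digit by digit (value = value*16 + digit):
  F -> 15
  15*16 + 15 (F) = 255
  255*16 + 15 (F) = 4095
  4095*16 + 15 (F) = 65535
  65535*16 + 15 (F) = 1048575
  1048575*16 + 15 (F) = 16777215
  16777215*16 + 15 (F) = 268435455
  268435455*16 + 15 (F) = 4294967295
Decimal = 4294967295

4294967295


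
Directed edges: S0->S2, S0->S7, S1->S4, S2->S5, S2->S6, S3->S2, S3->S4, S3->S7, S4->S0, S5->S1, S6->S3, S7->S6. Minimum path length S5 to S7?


BFS layer-by-layer from S5:
  dist 0: {S5}
  dist 1: {S1}
  dist 2: {S4}
  dist 3: {S0}
  dist 4: {S2, S7}
  -> S7 reached at distance 4
Shortest path length = 4

4


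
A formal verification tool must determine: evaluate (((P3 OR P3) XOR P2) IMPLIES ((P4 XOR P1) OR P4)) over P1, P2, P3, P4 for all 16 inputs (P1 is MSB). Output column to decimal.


Formula: (((P3 OR P3) XOR P2) IMPLIES ((P4 XOR P1) OR P4)) over P1, P2, P3, P4 (16 rows)
Evaluate each row (bits = P1,P2,P3,P4, MSB first):
  row 0 [0000]: (((0 OR 0) XOR 0) IMPLIES ((0 XOR 0) OR 0)) -> 1
  row 1 [0001]: (((0 OR 0) XOR 0) IMPLIES ((1 XOR 0) OR 1)) -> 1
  row 2 [0010]: (((1 OR 1) XOR 0) IMPLIES ((0 XOR 0) OR 0)) -> 0
  row 3 [0011]: (((1 OR 1) XOR 0) IMPLIES ((1 XOR 0) OR 1)) -> 1
  row 4 [0100]: (((0 OR 0) XOR 1) IMPLIES ((0 XOR 0) OR 0)) -> 0
  row 5 [0101]: (((0 OR 0) XOR 1) IMPLIES ((1 XOR 0) OR 1)) -> 1
  row 6 [0110]: (((1 OR 1) XOR 1) IMPLIES ((0 XOR 0) OR 0)) -> 1
  row 7 [0111]: (((1 OR 1) XOR 1) IMPLIES ((1 XOR 0) OR 1)) -> 1
  row 8 [1000]: (((0 OR 0) XOR 0) IMPLIES ((0 XOR 1) OR 0)) -> 1
  row 9 [1001]: (((0 OR 0) XOR 0) IMPLIES ((1 XOR 1) OR 1)) -> 1
  row 10 [1010]: (((1 OR 1) XOR 0) IMPLIES ((0 XOR 1) OR 0)) -> 1
  row 11 [1011]: (((1 OR 1) XOR 0) IMPLIES ((1 XOR 1) OR 1)) -> 1
  row 12 [1100]: (((0 OR 0) XOR 1) IMPLIES ((0 XOR 1) OR 0)) -> 1
  row 13 [1101]: (((0 OR 0) XOR 1) IMPLIES ((1 XOR 1) OR 1)) -> 1
  row 14 [1110]: (((1 OR 1) XOR 1) IMPLIES ((0 XOR 1) OR 0)) -> 1
  row 15 [1111]: (((1 OR 1) XOR 1) IMPLIES ((1 XOR 1) OR 1)) -> 1
Full result column, 4 rows per line (P1,P2 fixed per line; P3,P4 runs 00..11 left to right):
  rows 0-3 [P1,P2=00]: 1101  = hex D
  rows 4-7 [P1,P2=01]: 0111  = hex 7
  rows 8-11 [P1,P2=10]: 1111  = hex F
  rows 12-15 [P1,P2=11]: 1111  = hex F
Output column (row 0 .. row 15) = 1101011111111111
Output column grouped in 4s = 1101 0111 1111 1111 = 0xD7FF
Convert to decimal digit by digit (value = value*16 + digit):
  D -> 13
  13*16 + 7 = 215
  215*16 + 15 (F) = 3455
  3455*16 + 15 (F) = 55295
Decimal = 55295

55295


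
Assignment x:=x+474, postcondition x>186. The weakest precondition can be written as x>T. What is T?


Formula: wp(x:=E, P) = P[E/x] (substitute E for x in postcondition)
Step 1: Postcondition: x>186
Step 2: Substitute x+474 for x: x+474>186
Step 3: Solve for x: x > 186-474 = -288

-288


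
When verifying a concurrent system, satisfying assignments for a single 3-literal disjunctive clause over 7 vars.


Step 1: Total=2^7=128
Step 2: Unsat when all 3 false: 2^4=16
Step 3: Sat=128-16=112

112


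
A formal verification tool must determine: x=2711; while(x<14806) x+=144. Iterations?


Step 1: x goes from 2711 toward 14806 by 144; the body runs while x<14806, so iterations = ceil((bound-start)/step)
Step 2: Distance=12095
Step 3: ceil(12095/144)=84

84


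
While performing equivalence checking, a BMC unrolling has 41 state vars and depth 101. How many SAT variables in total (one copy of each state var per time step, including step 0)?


BMC unrolls to depth k, creating one copy of each state var for steps 0..k.
Step count = 101 + 1 = 102 (steps 0 through 101)
Vars per step = 41
Total = 41 * 102 = 4182

4182


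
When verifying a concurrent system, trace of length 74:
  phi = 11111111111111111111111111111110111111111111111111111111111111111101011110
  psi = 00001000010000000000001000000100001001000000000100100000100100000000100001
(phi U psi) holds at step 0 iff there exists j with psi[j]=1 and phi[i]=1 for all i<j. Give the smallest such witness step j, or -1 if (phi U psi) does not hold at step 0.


(phi U psi) at 0: need smallest j with psi[j]=1 and phi[i]=1 for all i in [0,j).
Scan from step 0:
  step 0: phi=1, psi=0 -> continue
  step 1: phi=1, psi=0 -> continue
  step 2: phi=1, psi=0 -> continue
  step 3: phi=1, psi=0 -> continue
  step 4: psi=1 and phi held for [0,4) -> witness found
Witness step = 4

4


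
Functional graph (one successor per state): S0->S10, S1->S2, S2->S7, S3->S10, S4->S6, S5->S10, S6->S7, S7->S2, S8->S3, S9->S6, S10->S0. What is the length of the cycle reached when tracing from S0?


Trace from S0 until a state repeats:
  S0 -> S10 -> S0
S0 first seen at step 0, revisited at step 2.
Cycle length = 2 - 0 = 2

2


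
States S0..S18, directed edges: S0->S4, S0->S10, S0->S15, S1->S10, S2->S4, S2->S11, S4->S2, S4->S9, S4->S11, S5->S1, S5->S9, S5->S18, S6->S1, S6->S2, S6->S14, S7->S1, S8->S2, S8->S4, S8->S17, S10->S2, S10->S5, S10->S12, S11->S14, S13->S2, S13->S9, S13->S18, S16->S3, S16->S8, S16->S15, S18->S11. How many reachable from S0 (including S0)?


BFS from S0:
  layer 0: {S0}
  layer 1: {S4, S10, S15}
  layer 2: {S2, S5, S9, S11, S12}
  layer 3: {S1, S14, S18}
Reachable set: {S0, S1, S2, S4, S5, S9, S10, S11, S12, S14, S15, S18}
Count = 12

12


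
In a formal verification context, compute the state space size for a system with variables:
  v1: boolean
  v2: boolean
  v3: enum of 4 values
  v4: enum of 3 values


State space = product of domain sizes of all variables.
Domain sizes:
  v1 (boolean): 2
  v2 (boolean): 2
  v3 (enum of 4 values): 4
  v4 (enum of 3 values): 3
Product = 2 * 2 * 4 * 3 = 48

48


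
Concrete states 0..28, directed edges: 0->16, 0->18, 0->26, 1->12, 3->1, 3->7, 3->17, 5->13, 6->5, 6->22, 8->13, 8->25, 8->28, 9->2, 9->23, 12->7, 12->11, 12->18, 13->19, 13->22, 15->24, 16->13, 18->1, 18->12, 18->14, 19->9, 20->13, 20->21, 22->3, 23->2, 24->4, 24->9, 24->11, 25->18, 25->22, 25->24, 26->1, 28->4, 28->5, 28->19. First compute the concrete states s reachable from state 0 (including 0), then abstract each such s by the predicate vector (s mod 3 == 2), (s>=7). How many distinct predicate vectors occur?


BFS from 0:
Concrete reachable: {0, 1, 2, 3, 7, 9, 11, 12, 13, 14, 16, 17, 18, 19, 22, 23, 26}
Abstract via predicates (s mod 3 == 2), (s>=7):
  (0,0) <- {0, 1, 3}
  (0,1) <- {7, 9, 12, 13, 16, 18, 19, 22}
  (1,0) <- {2}
  (1,1) <- {11, 14, 17, 23, 26}
Distinct abstract states = 4

4


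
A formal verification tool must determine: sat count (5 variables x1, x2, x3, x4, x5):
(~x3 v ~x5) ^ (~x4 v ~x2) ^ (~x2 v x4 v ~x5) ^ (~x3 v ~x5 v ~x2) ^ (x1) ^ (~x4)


CNF with 6 clauses over 5 vars (32 assignments).
An assignment satisfies CNF iff every clause has >=1 true literal.
Check each row (bits = x1,x2,x3,x4,x5; clause T/F shown):
  row 0 [00000]: clauses=TTTTFT -> 0
  row 1 [00001]: clauses=TTTTFT -> 0
  row 2 [00010]: clauses=TTTTFF -> 0
  row 3 [00011]: clauses=TTTTFF -> 0
  row 4 [00100]: clauses=TTTTFT -> 0
  row 5 [00101]: clauses=FTTTFT -> 0
  row 6 [00110]: clauses=TTTTFF -> 0
  row 7 [00111]: clauses=FTTTFF -> 0
  row 8 [01000]: clauses=TTTTFT -> 0
  row 9 [01001]: clauses=TTFTFT -> 0
  row 10 [01010]: clauses=TFTTFF -> 0
  row 11 [01011]: clauses=TFTTFF -> 0
  row 12 [01100]: clauses=TTTTFT -> 0
  row 13 [01101]: clauses=FTFFFT -> 0
  row 14 [01110]: clauses=TFTTFF -> 0
  row 15 [01111]: clauses=FFTFFF -> 0
  row 16 [10000]: clauses=TTTTTT -> 1
  row 17 [10001]: clauses=TTTTTT -> 1
  row 18 [10010]: clauses=TTTTTF -> 0
  row 19 [10011]: clauses=TTTTTF -> 0
  row 20 [10100]: clauses=TTTTTT -> 1
  row 21 [10101]: clauses=FTTTTT -> 0
  row 22 [10110]: clauses=TTTTTF -> 0
  row 23 [10111]: clauses=FTTTTF -> 0
  row 24 [11000]: clauses=TTTTTT -> 1
  row 25 [11001]: clauses=TTFTTT -> 0
  row 26 [11010]: clauses=TFTTTF -> 0
  row 27 [11011]: clauses=TFTTTF -> 0
  row 28 [11100]: clauses=TTTTTT -> 1
  row 29 [11101]: clauses=FTFFTT -> 0
  row 30 [11110]: clauses=TFTTTF -> 0
  row 31 [11111]: clauses=FFTFTF -> 0
Full result column, 8 rows per line (x1,x2 fixed per line; x3,x4,x5 runs 000..111 left to right):
  rows 0-7 [x1,x2=00]: 00000000  (ones: 0)
  rows 8-15 [x1,x2=01]: 00000000  (ones: 0)
  rows 16-23 [x1,x2=10]: 11001000  (ones: 3)
  rows 24-31 [x1,x2=11]: 10001000  (ones: 2)
Satisfying assignments = 0+0+3+2 = 5

5


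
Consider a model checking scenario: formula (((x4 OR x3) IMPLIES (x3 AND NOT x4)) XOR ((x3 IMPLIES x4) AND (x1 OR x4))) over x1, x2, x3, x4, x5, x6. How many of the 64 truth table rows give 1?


Formula: (((x4 OR x3) IMPLIES (x3 AND NOT x4)) XOR ((x3 IMPLIES x4) AND (x1 OR x4))) over 6 vars (64 rows)
Evaluate each row (x1, x2, x3, x4, x5, x6 as bits, MSB first):
  row 0 [000000]: (((0 OR 0) IMPLIES (0 AND NOT 0)) XOR ((0 IMPLIES 0) AND (0 OR 0))) -> 1
  row 1 [000001]: (((0 OR 0) IMPLIES (0 AND NOT 0)) XOR ((0 IMPLIES 0) AND (0 OR 0))) -> 1
  row 2 [000010]: (((0 OR 0) IMPLIES (0 AND NOT 0)) XOR ((0 IMPLIES 0) AND (0 OR 0))) -> 1
  row 3 [000011]: (((0 OR 0) IMPLIES (0 AND NOT 0)) XOR ((0 IMPLIES 0) AND (0 OR 0))) -> 1
  row 4 [000100]: (((1 OR 0) IMPLIES (0 AND NOT 1)) XOR ((0 IMPLIES 1) AND (0 OR 1))) -> 1
  (every remaining row is evaluated the same way; all 64 results are listed next)
Full result column, 8 rows per line (x1,x2,x3 fixed per line; x4,x5,x6 runs 000..111 left to right):
  rows 0-7 [x1,x2,x3=000]: 11111111  (ones: 8)
  rows 8-15 [x1,x2,x3=001]: 11111111  (ones: 8)
  rows 16-23 [x1,x2,x3=010]: 11111111  (ones: 8)
  rows 24-31 [x1,x2,x3=011]: 11111111  (ones: 8)
  rows 32-39 [x1,x2,x3=100]: 00001111  (ones: 4)
  rows 40-47 [x1,x2,x3=101]: 11111111  (ones: 8)
  rows 48-55 [x1,x2,x3=110]: 00001111  (ones: 4)
  rows 56-63 [x1,x2,x3=111]: 11111111  (ones: 8)
Count of 1-rows = 8+8+8+8+4+8+4+8 = 56

56


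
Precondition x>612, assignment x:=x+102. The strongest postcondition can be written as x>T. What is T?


Formula: sp(P, x:=E) = exists old_x. (x = E[old_x/x]) AND P[old_x/x] (old_x is the value of x before the assignment; eliminate old_x by solving x = E[old_x/x] for old_x)
Step 1: Precondition P: x>612, i.e. old_x > 612
Step 2: Assignment gives x = old_x + 102, so old_x = x - 102
Step 3: Substitute into P: x - 102 > 612
Step 4: Simplify: x > 612+102 = 714

714


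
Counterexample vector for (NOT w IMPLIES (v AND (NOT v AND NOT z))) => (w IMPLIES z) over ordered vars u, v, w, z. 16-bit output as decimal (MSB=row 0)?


F1 = (NOT w IMPLIES (v AND (NOT v AND NOT z)))
F2 = (w IMPLIES z)
Counterexample to F1=>F2 is where F1=1 and F2=0.
Evaluate each row (bits = u,v,w,z, MSB first):
  row 0 [0000]: F1=0 F2=1 -> F1&~F2 -> 0
  row 1 [0001]: F1=0 F2=1 -> F1&~F2 -> 0
  row 2 [0010]: F1=1 F2=0 -> F1&~F2 -> 1
  row 3 [0011]: F1=1 F2=1 -> F1&~F2 -> 0
  row 4 [0100]: F1=0 F2=1 -> F1&~F2 -> 0
  row 5 [0101]: F1=0 F2=1 -> F1&~F2 -> 0
  row 6 [0110]: F1=1 F2=0 -> F1&~F2 -> 1
  row 7 [0111]: F1=1 F2=1 -> F1&~F2 -> 0
  row 8 [1000]: F1=0 F2=1 -> F1&~F2 -> 0
  row 9 [1001]: F1=0 F2=1 -> F1&~F2 -> 0
  row 10 [1010]: F1=1 F2=0 -> F1&~F2 -> 1
  row 11 [1011]: F1=1 F2=1 -> F1&~F2 -> 0
  row 12 [1100]: F1=0 F2=1 -> F1&~F2 -> 0
  row 13 [1101]: F1=0 F2=1 -> F1&~F2 -> 0
  row 14 [1110]: F1=1 F2=0 -> F1&~F2 -> 1
  row 15 [1111]: F1=1 F2=1 -> F1&~F2 -> 0
Full result column, 4 rows per line (u,v fixed per line; w,z runs 00..11 left to right):
  rows 0-3 [u,v=00]: 0010  = hex 2
  rows 4-7 [u,v=01]: 0010  = hex 2
  rows 8-11 [u,v=10]: 0010  = hex 2
  rows 12-15 [u,v=11]: 0010  = hex 2
Counterexample vector (row 0 .. row 15) = 0010001000100010
Output column grouped in 4s = 0010 0010 0010 0010 = 0x2222
Convert to decimal digit by digit (value = value*16 + digit):
  2 -> 2
  2*16 + 2 = 34
  34*16 + 2 = 546
  546*16 + 2 = 8738
Decimal = 8738

8738


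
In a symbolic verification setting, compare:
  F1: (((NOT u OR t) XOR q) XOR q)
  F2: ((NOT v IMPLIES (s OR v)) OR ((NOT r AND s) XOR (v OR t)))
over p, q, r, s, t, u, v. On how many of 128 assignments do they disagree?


F1 = (((NOT u OR t) XOR q) XOR q)
F2 = ((NOT v IMPLIES (s OR v)) OR ((NOT r AND s) XOR (v OR t)))
Evaluate both on each of 128 rows (bits = p,q,r,s,t,u,v):
  row 0 [0000000]: F1=1 F2=0 (differ) -> 1
  row 1 [0000001]: F1=1 F2=1 -> 0
  row 2 [0000010]: F1=0 F2=0 -> 0
  row 3 [0000011]: F1=0 F2=1 (differ) -> 1
  row 4 [0000100]: F1=1 F2=1 -> 0
  (every remaining row is evaluated the same way; all 128 results are listed next)
Full result column, 8 rows per line (p,q,r,s fixed per line; t,u,v runs 000..111 left to right):
  rows 0-7 [p,q,r,s=0000]: 10010000  (ones: 2)
  rows 8-15 [p,q,r,s=0001]: 00110000  (ones: 2)
  rows 16-23 [p,q,r,s=0010]: 10010000  (ones: 2)
  rows 24-31 [p,q,r,s=0011]: 00110000  (ones: 2)
  rows 32-39 [p,q,r,s=0100]: 10010000  (ones: 2)
  rows 40-47 [p,q,r,s=0101]: 00110000  (ones: 2)
  rows 48-55 [p,q,r,s=0110]: 10010000  (ones: 2)
  rows 56-63 [p,q,r,s=0111]: 00110000  (ones: 2)
  rows 64-71 [p,q,r,s=1000]: 10010000  (ones: 2)
  rows 72-79 [p,q,r,s=1001]: 00110000  (ones: 2)
  rows 80-87 [p,q,r,s=1010]: 10010000  (ones: 2)
  rows 88-95 [p,q,r,s=1011]: 00110000  (ones: 2)
  rows 96-103 [p,q,r,s=1100]: 10010000  (ones: 2)
  rows 104-111 [p,q,r,s=1101]: 00110000  (ones: 2)
  rows 112-119 [p,q,r,s=1110]: 10010000  (ones: 2)
  rows 120-127 [p,q,r,s=1111]: 00110000  (ones: 2)
Disagreements = 2+2+2+2+2+2+2+2+2+2+2+2+2+2+2+2 = 32

32


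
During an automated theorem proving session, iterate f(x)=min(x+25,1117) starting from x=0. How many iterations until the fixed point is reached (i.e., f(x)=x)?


Step 1: x=0, cap=1117, increment=25
Step 2: x grows by 25 each step until capped at 1117; fixed point is x=1117
Step 3: iterations = ceil(1117/25) = 45

45


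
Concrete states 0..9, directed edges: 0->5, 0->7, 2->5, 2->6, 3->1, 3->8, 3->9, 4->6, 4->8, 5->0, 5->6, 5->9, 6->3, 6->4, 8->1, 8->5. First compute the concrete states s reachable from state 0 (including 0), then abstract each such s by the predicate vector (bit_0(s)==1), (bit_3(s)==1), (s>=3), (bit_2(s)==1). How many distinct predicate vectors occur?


BFS from 0:
Concrete reachable: {0, 1, 3, 4, 5, 6, 7, 8, 9}
Abstract via predicates (bit_0(s)==1), (bit_3(s)==1), (s>=3), (bit_2(s)==1):
  (0,0,0,0) <- {0}
  (0,0,1,1) <- {4, 6}
  (0,1,1,0) <- {8}
  (1,0,0,0) <- {1}
  (1,0,1,0) <- {3}
  (1,0,1,1) <- {5, 7}
  (1,1,1,0) <- {9}
Distinct abstract states = 7

7


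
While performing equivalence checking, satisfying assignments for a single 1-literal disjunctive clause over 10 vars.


Step 1: Total=2^10=1024
Step 2: Unsat when all 1 false: 2^9=512
Step 3: Sat=1024-512=512

512


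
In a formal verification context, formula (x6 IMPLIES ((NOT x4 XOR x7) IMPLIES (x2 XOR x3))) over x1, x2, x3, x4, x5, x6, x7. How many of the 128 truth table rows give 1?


Formula: (x6 IMPLIES ((NOT x4 XOR x7) IMPLIES (x2 XOR x3))) over 7 vars (128 rows)
Evaluate each row (x1, x2, x3, x4, x5, x6, x7 as bits, MSB first):
  row 0 [0000000]: (0 IMPLIES ((NOT 0 XOR 0) IMPLIES (0 XOR 0))) -> 1
  row 1 [0000001]: (0 IMPLIES ((NOT 0 XOR 1) IMPLIES (0 XOR 0))) -> 1
  row 2 [0000010]: (1 IMPLIES ((NOT 0 XOR 0) IMPLIES (0 XOR 0))) -> 0
  row 3 [0000011]: (1 IMPLIES ((NOT 0 XOR 1) IMPLIES (0 XOR 0))) -> 1
  row 4 [0000100]: (0 IMPLIES ((NOT 0 XOR 0) IMPLIES (0 XOR 0))) -> 1
  (every remaining row is evaluated the same way; all 128 results are listed next)
Full result column, 8 rows per line (x1,x2,x3,x4 fixed per line; x5,x6,x7 runs 000..111 left to right):
  rows 0-7 [x1,x2,x3,x4=0000]: 11011101  (ones: 6)
  rows 8-15 [x1,x2,x3,x4=0001]: 11101110  (ones: 6)
  rows 16-23 [x1,x2,x3,x4=0010]: 11111111  (ones: 8)
  rows 24-31 [x1,x2,x3,x4=0011]: 11111111  (ones: 8)
  rows 32-39 [x1,x2,x3,x4=0100]: 11111111  (ones: 8)
  rows 40-47 [x1,x2,x3,x4=0101]: 11111111  (ones: 8)
  rows 48-55 [x1,x2,x3,x4=0110]: 11011101  (ones: 6)
  rows 56-63 [x1,x2,x3,x4=0111]: 11101110  (ones: 6)
  rows 64-71 [x1,x2,x3,x4=1000]: 11011101  (ones: 6)
  rows 72-79 [x1,x2,x3,x4=1001]: 11101110  (ones: 6)
  rows 80-87 [x1,x2,x3,x4=1010]: 11111111  (ones: 8)
  rows 88-95 [x1,x2,x3,x4=1011]: 11111111  (ones: 8)
  rows 96-103 [x1,x2,x3,x4=1100]: 11111111  (ones: 8)
  rows 104-111 [x1,x2,x3,x4=1101]: 11111111  (ones: 8)
  rows 112-119 [x1,x2,x3,x4=1110]: 11011101  (ones: 6)
  rows 120-127 [x1,x2,x3,x4=1111]: 11101110  (ones: 6)
Count of 1-rows = 6+6+8+8+8+8+6+6+6+6+8+8+8+8+6+6 = 112

112


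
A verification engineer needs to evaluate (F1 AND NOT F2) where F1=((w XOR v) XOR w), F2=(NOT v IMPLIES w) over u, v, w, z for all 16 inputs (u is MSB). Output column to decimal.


F1 = ((w XOR v) XOR w)
F2 = (NOT v IMPLIES w)
Counterexample to F1=>F2 is where F1=1 and F2=0.
Evaluate each row (bits = u,v,w,z, MSB first):
  row 0 [0000]: F1=0 F2=0 -> F1&~F2 -> 0
  row 1 [0001]: F1=0 F2=0 -> F1&~F2 -> 0
  row 2 [0010]: F1=0 F2=1 -> F1&~F2 -> 0
  row 3 [0011]: F1=0 F2=1 -> F1&~F2 -> 0
  row 4 [0100]: F1=1 F2=1 -> F1&~F2 -> 0
  row 5 [0101]: F1=1 F2=1 -> F1&~F2 -> 0
  row 6 [0110]: F1=1 F2=1 -> F1&~F2 -> 0
  row 7 [0111]: F1=1 F2=1 -> F1&~F2 -> 0
  row 8 [1000]: F1=0 F2=0 -> F1&~F2 -> 0
  row 9 [1001]: F1=0 F2=0 -> F1&~F2 -> 0
  row 10 [1010]: F1=0 F2=1 -> F1&~F2 -> 0
  row 11 [1011]: F1=0 F2=1 -> F1&~F2 -> 0
  row 12 [1100]: F1=1 F2=1 -> F1&~F2 -> 0
  row 13 [1101]: F1=1 F2=1 -> F1&~F2 -> 0
  row 14 [1110]: F1=1 F2=1 -> F1&~F2 -> 0
  row 15 [1111]: F1=1 F2=1 -> F1&~F2 -> 0
Full result column, 4 rows per line (u,v fixed per line; w,z runs 00..11 left to right):
  rows 0-3 [u,v=00]: 0000  = hex 0
  rows 4-7 [u,v=01]: 0000  = hex 0
  rows 8-11 [u,v=10]: 0000  = hex 0
  rows 12-15 [u,v=11]: 0000  = hex 0
Counterexample vector (row 0 .. row 15) = 0000000000000000
Output column grouped in 4s = 0000 0000 0000 0000 = 0x0000
Convert to decimal digit by digit (value = value*16 + digit):
  0 -> 0
  0*16 + 0 = 0
  0*16 + 0 = 0
  0*16 + 0 = 0
Decimal = 0

0


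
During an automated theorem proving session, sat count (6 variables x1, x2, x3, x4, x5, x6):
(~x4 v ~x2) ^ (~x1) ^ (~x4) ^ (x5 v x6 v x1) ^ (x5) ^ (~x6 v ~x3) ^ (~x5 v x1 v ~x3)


CNF with 7 clauses over 6 vars (64 assignments).
An assignment satisfies CNF iff every clause has >=1 true literal.
Check each row (bits = x1,x2,x3,x4,x5,x6; clause T/F shown):
  row 0 [000000]: clauses=TTTFFTT -> 0
  row 1 [000001]: clauses=TTTTFTT -> 0
  row 2 [000010]: clauses=TTTTTTT -> 1
  row 3 [000011]: clauses=TTTTTTT -> 1
  row 4 [000100]: clauses=TTFFFTT -> 0
  (every remaining row is evaluated the same way; all 64 results are listed next)
Full result column, 8 rows per line (x1,x2,x3 fixed per line; x4,x5,x6 runs 000..111 left to right):
  rows 0-7 [x1,x2,x3=000]: 00110000  (ones: 2)
  rows 8-15 [x1,x2,x3=001]: 00000000  (ones: 0)
  rows 16-23 [x1,x2,x3=010]: 00110000  (ones: 2)
  rows 24-31 [x1,x2,x3=011]: 00000000  (ones: 0)
  rows 32-39 [x1,x2,x3=100]: 00000000  (ones: 0)
  rows 40-47 [x1,x2,x3=101]: 00000000  (ones: 0)
  rows 48-55 [x1,x2,x3=110]: 00000000  (ones: 0)
  rows 56-63 [x1,x2,x3=111]: 00000000  (ones: 0)
Satisfying assignments = 2+0+2+0+0+0+0+0 = 4

4


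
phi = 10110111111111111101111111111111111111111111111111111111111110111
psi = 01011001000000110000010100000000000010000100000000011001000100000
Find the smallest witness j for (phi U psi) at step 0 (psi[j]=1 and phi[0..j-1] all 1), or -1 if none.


(phi U psi) at 0: need smallest j with psi[j]=1 and phi[i]=1 for all i in [0,j).
Scan from step 0:
  step 0: phi=1, psi=0 -> continue
  step 1: psi=1 and phi held for [0,1) -> witness found
Witness step = 1

1


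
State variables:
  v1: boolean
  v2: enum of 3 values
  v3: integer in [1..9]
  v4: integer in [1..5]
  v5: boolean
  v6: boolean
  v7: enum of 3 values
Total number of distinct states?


State space = product of domain sizes of all variables.
Domain sizes:
  v1 (boolean): 2
  v2 (enum of 3 values): 3
  v3 (integer in [1..9]): 9
  v4 (integer in [1..5]): 5
  v5 (boolean): 2
  v6 (boolean): 2
  v7 (enum of 3 values): 3
Product = 2 * 3 * 9 * 5 * 2 * 2 * 3 = 3240

3240


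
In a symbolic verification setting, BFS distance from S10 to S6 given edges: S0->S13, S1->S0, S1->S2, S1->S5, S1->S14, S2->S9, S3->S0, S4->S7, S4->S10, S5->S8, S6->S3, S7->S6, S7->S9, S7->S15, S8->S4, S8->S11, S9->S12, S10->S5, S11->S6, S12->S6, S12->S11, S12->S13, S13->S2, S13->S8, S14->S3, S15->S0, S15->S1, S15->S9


BFS layer-by-layer from S10:
  dist 0: {S10}
  dist 1: {S5}
  dist 2: {S8}
  dist 3: {S4, S11}
  dist 4: {S6, S7}
  -> S6 reached at distance 4
Shortest path length = 4

4


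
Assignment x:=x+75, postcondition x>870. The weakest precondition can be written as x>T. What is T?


Formula: wp(x:=E, P) = P[E/x] (substitute E for x in postcondition)
Step 1: Postcondition: x>870
Step 2: Substitute x+75 for x: x+75>870
Step 3: Solve for x: x > 870-75 = 795

795


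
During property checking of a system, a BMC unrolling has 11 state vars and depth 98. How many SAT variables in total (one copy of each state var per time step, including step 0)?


BMC unrolls to depth k, creating one copy of each state var for steps 0..k.
Step count = 98 + 1 = 99 (steps 0 through 98)
Vars per step = 11
Total = 11 * 99 = 1089

1089


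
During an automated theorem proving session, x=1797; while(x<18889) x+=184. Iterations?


Step 1: x goes from 1797 toward 18889 by 184; the body runs while x<18889, so iterations = ceil((bound-start)/step)
Step 2: Distance=17092
Step 3: ceil(17092/184)=93

93


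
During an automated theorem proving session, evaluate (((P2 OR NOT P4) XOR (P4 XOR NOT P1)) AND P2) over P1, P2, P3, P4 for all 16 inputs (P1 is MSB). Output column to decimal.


Formula: (((P2 OR NOT P4) XOR (P4 XOR NOT P1)) AND P2) over P1, P2, P3, P4 (16 rows)
Evaluate each row (bits = P1,P2,P3,P4, MSB first):
  row 0 [0000]: (((0 OR NOT 0) XOR (0 XOR NOT 0)) AND 0) -> 0
  row 1 [0001]: (((0 OR NOT 1) XOR (1 XOR NOT 0)) AND 0) -> 0
  row 2 [0010]: (((0 OR NOT 0) XOR (0 XOR NOT 0)) AND 0) -> 0
  row 3 [0011]: (((0 OR NOT 1) XOR (1 XOR NOT 0)) AND 0) -> 0
  row 4 [0100]: (((1 OR NOT 0) XOR (0 XOR NOT 0)) AND 1) -> 0
  row 5 [0101]: (((1 OR NOT 1) XOR (1 XOR NOT 0)) AND 1) -> 1
  row 6 [0110]: (((1 OR NOT 0) XOR (0 XOR NOT 0)) AND 1) -> 0
  row 7 [0111]: (((1 OR NOT 1) XOR (1 XOR NOT 0)) AND 1) -> 1
  row 8 [1000]: (((0 OR NOT 0) XOR (0 XOR NOT 1)) AND 0) -> 0
  row 9 [1001]: (((0 OR NOT 1) XOR (1 XOR NOT 1)) AND 0) -> 0
  row 10 [1010]: (((0 OR NOT 0) XOR (0 XOR NOT 1)) AND 0) -> 0
  row 11 [1011]: (((0 OR NOT 1) XOR (1 XOR NOT 1)) AND 0) -> 0
  row 12 [1100]: (((1 OR NOT 0) XOR (0 XOR NOT 1)) AND 1) -> 1
  row 13 [1101]: (((1 OR NOT 1) XOR (1 XOR NOT 1)) AND 1) -> 0
  row 14 [1110]: (((1 OR NOT 0) XOR (0 XOR NOT 1)) AND 1) -> 1
  row 15 [1111]: (((1 OR NOT 1) XOR (1 XOR NOT 1)) AND 1) -> 0
Full result column, 4 rows per line (P1,P2 fixed per line; P3,P4 runs 00..11 left to right):
  rows 0-3 [P1,P2=00]: 0000  = hex 0
  rows 4-7 [P1,P2=01]: 0101  = hex 5
  rows 8-11 [P1,P2=10]: 0000  = hex 0
  rows 12-15 [P1,P2=11]: 1010  = hex A
Output column (row 0 .. row 15) = 0000010100001010
Output column grouped in 4s = 0000 0101 0000 1010 = 0x050A
Convert to decimal digit by digit (value = value*16 + digit):
  0 -> 0
  0*16 + 5 = 5
  5*16 + 0 = 80
  80*16 + 10 (A) = 1290
Decimal = 1290

1290


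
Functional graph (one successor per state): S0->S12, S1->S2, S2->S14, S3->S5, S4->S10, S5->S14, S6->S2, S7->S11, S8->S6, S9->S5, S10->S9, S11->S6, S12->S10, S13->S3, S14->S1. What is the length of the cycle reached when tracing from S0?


Trace from S0 until a state repeats:
  S0 -> S12 -> S10 -> S9 -> S5 -> S14 -> S1 -> S2 -> S14
S14 first seen at step 5, revisited at step 8.
Cycle length = 8 - 5 = 3

3


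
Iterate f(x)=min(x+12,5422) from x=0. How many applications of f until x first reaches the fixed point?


Step 1: x=0, cap=5422, increment=12
Step 2: x grows by 12 each step until capped at 5422; fixed point is x=5422
Step 3: iterations = ceil(5422/12) = 452

452


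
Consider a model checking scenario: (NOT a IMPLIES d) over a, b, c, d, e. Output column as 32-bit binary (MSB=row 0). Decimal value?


Formula: (NOT a IMPLIES d) over a, b, c, d, e (32 rows)
Evaluate each row (bits = a,b,c,d,e, MSB first):
  row 0 [00000]: (NOT 0 IMPLIES 0) -> 0
  row 1 [00001]: (NOT 0 IMPLIES 0) -> 0
  row 2 [00010]: (NOT 0 IMPLIES 1) -> 1
  row 3 [00011]: (NOT 0 IMPLIES 1) -> 1
  row 4 [00100]: (NOT 0 IMPLIES 0) -> 0
  row 5 [00101]: (NOT 0 IMPLIES 0) -> 0
  row 6 [00110]: (NOT 0 IMPLIES 1) -> 1
  row 7 [00111]: (NOT 0 IMPLIES 1) -> 1
  row 8 [01000]: (NOT 0 IMPLIES 0) -> 0
  row 9 [01001]: (NOT 0 IMPLIES 0) -> 0
  row 10 [01010]: (NOT 0 IMPLIES 1) -> 1
  row 11 [01011]: (NOT 0 IMPLIES 1) -> 1
  row 12 [01100]: (NOT 0 IMPLIES 0) -> 0
  row 13 [01101]: (NOT 0 IMPLIES 0) -> 0
  row 14 [01110]: (NOT 0 IMPLIES 1) -> 1
  row 15 [01111]: (NOT 0 IMPLIES 1) -> 1
  row 16 [10000]: (NOT 1 IMPLIES 0) -> 1
  row 17 [10001]: (NOT 1 IMPLIES 0) -> 1
  row 18 [10010]: (NOT 1 IMPLIES 1) -> 1
  row 19 [10011]: (NOT 1 IMPLIES 1) -> 1
  row 20 [10100]: (NOT 1 IMPLIES 0) -> 1
  row 21 [10101]: (NOT 1 IMPLIES 0) -> 1
  row 22 [10110]: (NOT 1 IMPLIES 1) -> 1
  row 23 [10111]: (NOT 1 IMPLIES 1) -> 1
  row 24 [11000]: (NOT 1 IMPLIES 0) -> 1
  row 25 [11001]: (NOT 1 IMPLIES 0) -> 1
  row 26 [11010]: (NOT 1 IMPLIES 1) -> 1
  row 27 [11011]: (NOT 1 IMPLIES 1) -> 1
  row 28 [11100]: (NOT 1 IMPLIES 0) -> 1
  row 29 [11101]: (NOT 1 IMPLIES 0) -> 1
  row 30 [11110]: (NOT 1 IMPLIES 1) -> 1
  row 31 [11111]: (NOT 1 IMPLIES 1) -> 1
Full result column, 4 rows per line (a,b,c fixed per line; d,e runs 00..11 left to right):
  rows 0-3 [a,b,c=000]: 0011  = hex 3
  rows 4-7 [a,b,c=001]: 0011  = hex 3
  rows 8-11 [a,b,c=010]: 0011  = hex 3
  rows 12-15 [a,b,c=011]: 0011  = hex 3
  rows 16-19 [a,b,c=100]: 1111  = hex F
  rows 20-23 [a,b,c=101]: 1111  = hex F
  rows 24-27 [a,b,c=110]: 1111  = hex F
  rows 28-31 [a,b,c=111]: 1111  = hex F
Output column (row 0 .. row 31) = 00110011001100111111111111111111
Output column grouped in 4s = 0011 0011 0011 0011 1111 1111 1111 1111 = 0x3333FFFF
Convert to decimal digit by digit (value = value*16 + digit):
  3 -> 3
  3*16 + 3 = 51
  51*16 + 3 = 819
  819*16 + 3 = 13107
  13107*16 + 15 (F) = 209727
  209727*16 + 15 (F) = 3355647
  3355647*16 + 15 (F) = 53690367
  53690367*16 + 15 (F) = 859045887
Decimal = 859045887

859045887
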